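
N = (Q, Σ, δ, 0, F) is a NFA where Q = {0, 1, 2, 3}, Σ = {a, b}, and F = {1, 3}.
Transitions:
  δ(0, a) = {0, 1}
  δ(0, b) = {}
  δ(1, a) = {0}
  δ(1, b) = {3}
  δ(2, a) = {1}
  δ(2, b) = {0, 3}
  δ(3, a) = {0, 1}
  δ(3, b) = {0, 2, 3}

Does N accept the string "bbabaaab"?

Start: {0}
read b: {}
The reachable set is empty and stays empty for the remaining 7 symbols.
Reachable ∩ accepting = {} — empty.

rejected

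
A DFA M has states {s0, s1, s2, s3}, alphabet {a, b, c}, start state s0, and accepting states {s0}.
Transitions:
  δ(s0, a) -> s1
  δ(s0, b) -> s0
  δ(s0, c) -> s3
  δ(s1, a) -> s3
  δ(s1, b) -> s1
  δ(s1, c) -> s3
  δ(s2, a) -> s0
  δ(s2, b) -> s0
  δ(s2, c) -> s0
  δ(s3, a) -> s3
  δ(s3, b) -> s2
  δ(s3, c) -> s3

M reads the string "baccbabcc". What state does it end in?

s0 --b--> s0
s0 --a--> s1
s1 --c--> s3
s3 --c--> s3
s3 --b--> s2
s2 --a--> s0
s0 --b--> s0
s0 --c--> s3
s3 --c--> s3

s3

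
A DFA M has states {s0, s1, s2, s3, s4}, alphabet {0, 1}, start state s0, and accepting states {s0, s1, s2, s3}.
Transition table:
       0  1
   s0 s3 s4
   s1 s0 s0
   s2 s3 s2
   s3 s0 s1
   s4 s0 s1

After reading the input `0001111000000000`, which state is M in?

s0 --0--> s3
s3 --0--> s0
s0 --0--> s3
s3 --1--> s1
s1 --1--> s0
s0 --1--> s4
s4 --1--> s1
s1 --0--> s0
s0 --0--> s3
s3 --0--> s0
s0 --0--> s3
s3 --0--> s0
s0 --0--> s3
s3 --0--> s0
s0 --0--> s3
s3 --0--> s0

s0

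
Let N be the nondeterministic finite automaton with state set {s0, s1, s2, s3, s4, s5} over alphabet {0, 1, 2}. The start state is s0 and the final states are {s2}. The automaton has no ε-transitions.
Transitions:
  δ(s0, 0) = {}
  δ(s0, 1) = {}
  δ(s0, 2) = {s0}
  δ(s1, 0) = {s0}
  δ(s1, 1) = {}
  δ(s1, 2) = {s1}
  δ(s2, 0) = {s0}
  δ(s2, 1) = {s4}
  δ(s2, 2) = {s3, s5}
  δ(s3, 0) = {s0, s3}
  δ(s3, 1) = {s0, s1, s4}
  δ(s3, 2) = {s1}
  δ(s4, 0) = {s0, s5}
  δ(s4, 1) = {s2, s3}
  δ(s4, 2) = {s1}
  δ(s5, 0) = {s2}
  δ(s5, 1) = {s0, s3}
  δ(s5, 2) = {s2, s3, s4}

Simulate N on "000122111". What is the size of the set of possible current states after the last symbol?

0

Start: {s0}
read 0: {}
The reachable set is empty and stays empty for the remaining 8 symbols.
Final reachable set {} has 0 states.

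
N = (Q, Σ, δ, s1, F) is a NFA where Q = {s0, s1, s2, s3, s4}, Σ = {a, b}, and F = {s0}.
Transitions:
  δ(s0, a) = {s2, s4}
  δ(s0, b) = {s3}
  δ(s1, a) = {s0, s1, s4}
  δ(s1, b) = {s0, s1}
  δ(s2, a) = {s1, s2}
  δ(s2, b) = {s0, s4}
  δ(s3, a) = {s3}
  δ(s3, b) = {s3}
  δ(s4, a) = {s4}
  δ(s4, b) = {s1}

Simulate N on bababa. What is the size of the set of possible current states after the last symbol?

5

Start: {s1}
read b: {s0, s1}
read a: {s0, s1, s2, s4}
read b: {s0, s1, s3, s4}
read a: {s0, s1, s2, s3, s4}
read b: {s0, s1, s3, s4}
read a: {s0, s1, s2, s3, s4}
Final reachable set {s0, s1, s2, s3, s4} has 5 states.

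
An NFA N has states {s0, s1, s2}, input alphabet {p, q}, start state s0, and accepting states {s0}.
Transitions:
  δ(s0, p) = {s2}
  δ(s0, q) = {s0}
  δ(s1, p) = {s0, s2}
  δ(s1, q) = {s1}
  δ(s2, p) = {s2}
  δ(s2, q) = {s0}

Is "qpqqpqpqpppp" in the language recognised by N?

Start: {s0}
read q: {s0}
read p: {s2}
read q: {s0}
read q: {s0}
read p: {s2}
read q: {s0}
read p: {s2}
read q: {s0}
read p: {s2}
read p: {s2}
read p: {s2}
read p: {s2}
Reachable ∩ accepting = {} — empty.

rejected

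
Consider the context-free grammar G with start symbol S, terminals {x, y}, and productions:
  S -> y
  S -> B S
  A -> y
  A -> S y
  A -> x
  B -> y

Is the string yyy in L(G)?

S ⇒ BS ⇒ yS ⇒ yBS ⇒ yyS ⇒ yyy

yes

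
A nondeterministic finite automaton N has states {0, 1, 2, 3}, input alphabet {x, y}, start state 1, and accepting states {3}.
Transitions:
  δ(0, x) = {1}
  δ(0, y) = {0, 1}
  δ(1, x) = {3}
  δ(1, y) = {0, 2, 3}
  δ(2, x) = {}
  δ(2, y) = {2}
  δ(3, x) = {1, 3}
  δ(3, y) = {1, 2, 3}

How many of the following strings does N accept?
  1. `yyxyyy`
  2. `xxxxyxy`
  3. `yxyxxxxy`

`yyxyyy`: accepted
`xxxxyxy`: accepted
`yxyxxxxy`: accepted

3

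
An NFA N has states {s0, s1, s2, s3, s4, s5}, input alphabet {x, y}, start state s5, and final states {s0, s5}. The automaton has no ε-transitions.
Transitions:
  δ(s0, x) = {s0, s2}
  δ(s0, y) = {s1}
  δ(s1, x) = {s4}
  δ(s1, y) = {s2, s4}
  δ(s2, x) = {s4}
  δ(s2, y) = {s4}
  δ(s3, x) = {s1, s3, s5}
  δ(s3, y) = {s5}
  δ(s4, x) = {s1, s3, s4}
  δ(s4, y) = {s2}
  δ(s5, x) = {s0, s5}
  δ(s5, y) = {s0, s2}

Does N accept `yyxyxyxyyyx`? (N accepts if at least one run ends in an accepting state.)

rejected

Start: {s5}
read y: {s0, s2}
read y: {s1, s4}
read x: {s1, s3, s4}
read y: {s2, s4, s5}
read x: {s0, s1, s3, s4, s5}
read y: {s0, s1, s2, s4, s5}
read x: {s0, s1, s2, s3, s4, s5}
read y: {s0, s1, s2, s4, s5}
read y: {s0, s1, s2, s4}
read y: {s1, s2, s4}
read x: {s1, s3, s4}
Reachable ∩ accepting = {} — empty.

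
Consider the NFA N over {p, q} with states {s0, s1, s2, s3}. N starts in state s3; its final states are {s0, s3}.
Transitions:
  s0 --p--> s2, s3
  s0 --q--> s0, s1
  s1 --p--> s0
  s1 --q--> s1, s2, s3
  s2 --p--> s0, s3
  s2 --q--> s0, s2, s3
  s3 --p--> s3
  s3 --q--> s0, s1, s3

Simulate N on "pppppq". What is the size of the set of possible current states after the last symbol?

Start: {s3}
read p: {s3}
read p: {s3}
read p: {s3}
read p: {s3}
read p: {s3}
read q: {s0, s1, s3}
Final reachable set {s0, s1, s3} has 3 states.

3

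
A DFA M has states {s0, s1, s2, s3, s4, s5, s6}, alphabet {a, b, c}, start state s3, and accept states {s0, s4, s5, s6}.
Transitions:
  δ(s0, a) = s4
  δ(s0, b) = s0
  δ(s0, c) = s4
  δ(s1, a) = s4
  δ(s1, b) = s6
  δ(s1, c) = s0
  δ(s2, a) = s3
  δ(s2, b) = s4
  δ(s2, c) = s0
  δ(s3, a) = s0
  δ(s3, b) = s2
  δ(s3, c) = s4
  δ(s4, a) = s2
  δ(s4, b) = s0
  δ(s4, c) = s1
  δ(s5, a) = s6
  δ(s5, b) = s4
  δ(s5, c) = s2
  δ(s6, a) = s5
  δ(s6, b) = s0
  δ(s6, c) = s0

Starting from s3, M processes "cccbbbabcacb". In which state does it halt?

s0

s3 --c--> s4
s4 --c--> s1
s1 --c--> s0
s0 --b--> s0
s0 --b--> s0
s0 --b--> s0
s0 --a--> s4
s4 --b--> s0
s0 --c--> s4
s4 --a--> s2
s2 --c--> s0
s0 --b--> s0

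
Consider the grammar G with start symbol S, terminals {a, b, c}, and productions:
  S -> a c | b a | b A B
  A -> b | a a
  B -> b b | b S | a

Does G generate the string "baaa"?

S ⇒ bAB ⇒ baaB ⇒ baaa

yes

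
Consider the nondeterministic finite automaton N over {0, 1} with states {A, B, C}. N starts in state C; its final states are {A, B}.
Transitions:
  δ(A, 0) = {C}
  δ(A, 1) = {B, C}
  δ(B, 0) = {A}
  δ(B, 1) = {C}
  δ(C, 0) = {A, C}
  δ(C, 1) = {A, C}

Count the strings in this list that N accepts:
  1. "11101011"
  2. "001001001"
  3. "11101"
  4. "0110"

4

"11101011": accepted
"001001001": accepted
"11101": accepted
"0110": accepted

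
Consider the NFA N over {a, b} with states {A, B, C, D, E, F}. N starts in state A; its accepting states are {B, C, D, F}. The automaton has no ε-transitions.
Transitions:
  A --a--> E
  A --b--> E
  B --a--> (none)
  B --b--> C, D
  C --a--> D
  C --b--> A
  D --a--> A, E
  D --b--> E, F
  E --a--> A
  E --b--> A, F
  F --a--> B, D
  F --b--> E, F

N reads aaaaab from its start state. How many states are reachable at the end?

Start: {A}
read a: {E}
read a: {A}
read a: {E}
read a: {A}
read a: {E}
read b: {A, F}
Final reachable set {A, F} has 2 states.

2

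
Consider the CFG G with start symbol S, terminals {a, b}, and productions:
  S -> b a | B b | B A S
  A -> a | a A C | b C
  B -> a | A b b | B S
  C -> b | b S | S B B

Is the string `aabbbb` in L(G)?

S ⇒ Bb ⇒ Abbb ⇒ aACbbb ⇒ aaCbbb ⇒ aabbbb

yes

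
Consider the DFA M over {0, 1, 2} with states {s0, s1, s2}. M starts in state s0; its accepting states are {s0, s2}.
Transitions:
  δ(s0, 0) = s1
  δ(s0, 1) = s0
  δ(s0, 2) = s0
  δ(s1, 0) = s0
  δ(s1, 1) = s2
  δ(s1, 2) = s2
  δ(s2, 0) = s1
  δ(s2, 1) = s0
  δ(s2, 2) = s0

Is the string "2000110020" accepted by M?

s0 --2--> s0
s0 --0--> s1
s1 --0--> s0
s0 --0--> s1
s1 --1--> s2
s2 --1--> s0
s0 --0--> s1
s1 --0--> s0
s0 --2--> s0
s0 --0--> s1
End in state s1, which is not an accepting state.

rejected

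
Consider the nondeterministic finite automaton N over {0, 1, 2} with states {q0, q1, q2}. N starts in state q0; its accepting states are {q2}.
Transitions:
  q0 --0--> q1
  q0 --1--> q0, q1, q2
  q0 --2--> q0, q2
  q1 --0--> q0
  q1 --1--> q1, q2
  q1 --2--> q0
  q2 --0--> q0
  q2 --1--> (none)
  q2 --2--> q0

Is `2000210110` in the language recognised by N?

Start: {q0}
read 2: {q0, q2}
read 0: {q0, q1}
read 0: {q0, q1}
read 0: {q0, q1}
read 2: {q0, q2}
read 1: {q0, q1, q2}
read 0: {q0, q1}
read 1: {q0, q1, q2}
read 1: {q0, q1, q2}
read 0: {q0, q1}
Reachable ∩ accepting = {} — empty.

rejected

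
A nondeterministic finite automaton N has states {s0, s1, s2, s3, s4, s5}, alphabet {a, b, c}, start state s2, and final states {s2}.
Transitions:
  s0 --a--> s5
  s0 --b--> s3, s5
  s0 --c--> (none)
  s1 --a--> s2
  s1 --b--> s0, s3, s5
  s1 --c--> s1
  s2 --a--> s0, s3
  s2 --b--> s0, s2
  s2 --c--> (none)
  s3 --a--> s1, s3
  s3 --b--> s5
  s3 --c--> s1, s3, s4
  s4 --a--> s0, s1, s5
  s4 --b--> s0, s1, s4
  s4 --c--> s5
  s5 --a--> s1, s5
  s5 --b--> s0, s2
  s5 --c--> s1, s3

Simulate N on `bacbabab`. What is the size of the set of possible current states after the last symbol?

4

Start: {s2}
read b: {s0, s2}
read a: {s0, s3, s5}
read c: {s1, s3, s4}
read b: {s0, s1, s3, s4, s5}
read a: {s0, s1, s2, s3, s5}
read b: {s0, s2, s3, s5}
read a: {s0, s1, s3, s5}
read b: {s0, s2, s3, s5}
Final reachable set {s0, s2, s3, s5} has 4 states.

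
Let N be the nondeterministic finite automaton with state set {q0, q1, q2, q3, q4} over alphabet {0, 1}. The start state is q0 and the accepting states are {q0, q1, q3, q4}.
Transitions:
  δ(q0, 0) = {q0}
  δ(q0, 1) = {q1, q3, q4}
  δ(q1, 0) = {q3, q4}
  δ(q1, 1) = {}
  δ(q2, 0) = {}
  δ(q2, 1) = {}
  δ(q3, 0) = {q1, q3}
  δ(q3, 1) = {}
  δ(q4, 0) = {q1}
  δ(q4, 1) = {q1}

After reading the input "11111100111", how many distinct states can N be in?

Start: {q0}
read 1: {q1, q3, q4}
read 1: {q1}
read 1: {}
The reachable set is empty and stays empty for the remaining 8 symbols.
Final reachable set {} has 0 states.

0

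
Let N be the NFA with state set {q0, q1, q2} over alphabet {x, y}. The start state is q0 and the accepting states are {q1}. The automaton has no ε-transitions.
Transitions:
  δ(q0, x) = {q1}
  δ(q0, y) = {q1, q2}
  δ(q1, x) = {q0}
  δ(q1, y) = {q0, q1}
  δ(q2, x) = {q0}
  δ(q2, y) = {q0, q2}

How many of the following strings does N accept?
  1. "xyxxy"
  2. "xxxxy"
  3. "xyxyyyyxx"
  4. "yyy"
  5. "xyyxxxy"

"xyxxy": accepted
"xxxxy": accepted
"xyxyyyyxx": accepted
"yyy": accepted
"xyyxxxy": accepted

5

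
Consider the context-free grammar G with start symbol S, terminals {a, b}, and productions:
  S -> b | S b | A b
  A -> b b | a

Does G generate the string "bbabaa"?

no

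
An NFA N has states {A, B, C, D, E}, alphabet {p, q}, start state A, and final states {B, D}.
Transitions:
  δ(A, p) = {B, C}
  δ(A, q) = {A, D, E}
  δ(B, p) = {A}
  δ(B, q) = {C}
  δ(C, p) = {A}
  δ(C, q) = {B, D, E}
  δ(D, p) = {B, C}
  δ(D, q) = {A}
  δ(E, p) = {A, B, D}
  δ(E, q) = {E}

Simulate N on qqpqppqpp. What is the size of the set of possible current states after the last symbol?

3

Start: {A}
read q: {A, D, E}
read q: {A, D, E}
read p: {A, B, C, D}
read q: {A, B, C, D, E}
read p: {A, B, C, D}
read p: {A, B, C}
read q: {A, B, C, D, E}
read p: {A, B, C, D}
read p: {A, B, C}
Final reachable set {A, B, C} has 3 states.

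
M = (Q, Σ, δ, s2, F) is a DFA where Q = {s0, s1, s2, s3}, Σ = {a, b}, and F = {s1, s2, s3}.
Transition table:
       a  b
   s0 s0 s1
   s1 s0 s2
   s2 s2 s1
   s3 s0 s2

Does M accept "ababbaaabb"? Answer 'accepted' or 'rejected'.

accepted

s2 --a--> s2
s2 --b--> s1
s1 --a--> s0
s0 --b--> s1
s1 --b--> s2
s2 --a--> s2
s2 --a--> s2
s2 --a--> s2
s2 --b--> s1
s1 --b--> s2
End in state s2, which is an accepting state.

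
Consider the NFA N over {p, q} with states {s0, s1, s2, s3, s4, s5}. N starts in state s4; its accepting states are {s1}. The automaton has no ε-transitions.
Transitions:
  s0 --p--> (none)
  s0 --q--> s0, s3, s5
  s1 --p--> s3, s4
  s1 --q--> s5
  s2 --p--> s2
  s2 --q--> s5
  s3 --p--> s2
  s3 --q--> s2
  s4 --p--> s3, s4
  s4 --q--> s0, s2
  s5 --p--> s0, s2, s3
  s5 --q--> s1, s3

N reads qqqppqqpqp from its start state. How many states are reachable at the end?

3

Start: {s4}
read q: {s0, s2}
read q: {s0, s3, s5}
read q: {s0, s1, s2, s3, s5}
read p: {s0, s2, s3, s4}
read p: {s2, s3, s4}
read q: {s0, s2, s5}
read q: {s0, s1, s3, s5}
read p: {s0, s2, s3, s4}
read q: {s0, s2, s3, s5}
read p: {s0, s2, s3}
Final reachable set {s0, s2, s3} has 3 states.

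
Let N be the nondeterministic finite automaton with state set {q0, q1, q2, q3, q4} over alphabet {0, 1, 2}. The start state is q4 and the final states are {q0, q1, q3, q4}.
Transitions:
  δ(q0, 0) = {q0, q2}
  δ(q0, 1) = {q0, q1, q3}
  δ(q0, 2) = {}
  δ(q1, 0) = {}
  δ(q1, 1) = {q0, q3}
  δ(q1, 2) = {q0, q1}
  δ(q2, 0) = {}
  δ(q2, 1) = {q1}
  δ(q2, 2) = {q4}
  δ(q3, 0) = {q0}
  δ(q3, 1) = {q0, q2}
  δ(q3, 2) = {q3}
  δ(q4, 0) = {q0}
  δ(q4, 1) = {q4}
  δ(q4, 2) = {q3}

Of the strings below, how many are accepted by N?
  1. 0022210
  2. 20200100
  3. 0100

0022210: accepted
20200100: rejected
0100: accepted

2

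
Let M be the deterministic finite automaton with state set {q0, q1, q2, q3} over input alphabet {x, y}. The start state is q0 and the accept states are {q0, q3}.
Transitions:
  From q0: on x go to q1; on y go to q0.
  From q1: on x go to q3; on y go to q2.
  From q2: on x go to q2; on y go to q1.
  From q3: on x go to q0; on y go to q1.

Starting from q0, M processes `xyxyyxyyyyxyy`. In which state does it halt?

q0 --x--> q1
q1 --y--> q2
q2 --x--> q2
q2 --y--> q1
q1 --y--> q2
q2 --x--> q2
q2 --y--> q1
q1 --y--> q2
q2 --y--> q1
q1 --y--> q2
q2 --x--> q2
q2 --y--> q1
q1 --y--> q2

q2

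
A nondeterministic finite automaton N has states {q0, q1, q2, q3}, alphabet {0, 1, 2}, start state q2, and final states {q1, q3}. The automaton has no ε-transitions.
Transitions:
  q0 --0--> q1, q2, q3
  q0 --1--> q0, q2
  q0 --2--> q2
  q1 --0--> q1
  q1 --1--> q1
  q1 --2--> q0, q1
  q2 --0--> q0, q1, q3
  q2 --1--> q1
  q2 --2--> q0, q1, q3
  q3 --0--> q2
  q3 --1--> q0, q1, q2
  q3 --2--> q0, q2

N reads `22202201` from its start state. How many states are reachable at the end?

3

Start: {q2}
read 2: {q0, q1, q3}
read 2: {q0, q1, q2}
read 2: {q0, q1, q2, q3}
read 0: {q0, q1, q2, q3}
read 2: {q0, q1, q2, q3}
read 2: {q0, q1, q2, q3}
read 0: {q0, q1, q2, q3}
read 1: {q0, q1, q2}
Final reachable set {q0, q1, q2} has 3 states.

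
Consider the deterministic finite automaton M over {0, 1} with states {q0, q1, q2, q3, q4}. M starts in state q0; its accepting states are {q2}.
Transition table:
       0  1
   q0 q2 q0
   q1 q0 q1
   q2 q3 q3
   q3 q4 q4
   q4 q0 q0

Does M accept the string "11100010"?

q0 --1--> q0
q0 --1--> q0
q0 --1--> q0
q0 --0--> q2
q2 --0--> q3
q3 --0--> q4
q4 --1--> q0
q0 --0--> q2
End in state q2, which is an accepting state.

accepted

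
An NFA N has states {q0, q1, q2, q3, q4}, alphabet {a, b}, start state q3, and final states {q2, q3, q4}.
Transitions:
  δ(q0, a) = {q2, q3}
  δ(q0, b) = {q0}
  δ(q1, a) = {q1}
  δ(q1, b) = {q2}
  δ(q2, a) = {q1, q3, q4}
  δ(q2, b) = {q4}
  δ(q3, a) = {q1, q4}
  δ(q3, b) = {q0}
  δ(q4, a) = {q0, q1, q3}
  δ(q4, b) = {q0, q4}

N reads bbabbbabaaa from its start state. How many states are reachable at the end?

Start: {q3}
read b: {q0}
read b: {q0}
read a: {q2, q3}
read b: {q0, q4}
read b: {q0, q4}
read b: {q0, q4}
read a: {q0, q1, q2, q3}
read b: {q0, q2, q4}
read a: {q0, q1, q2, q3, q4}
read a: {q0, q1, q2, q3, q4}
read a: {q0, q1, q2, q3, q4}
Final reachable set {q0, q1, q2, q3, q4} has 5 states.

5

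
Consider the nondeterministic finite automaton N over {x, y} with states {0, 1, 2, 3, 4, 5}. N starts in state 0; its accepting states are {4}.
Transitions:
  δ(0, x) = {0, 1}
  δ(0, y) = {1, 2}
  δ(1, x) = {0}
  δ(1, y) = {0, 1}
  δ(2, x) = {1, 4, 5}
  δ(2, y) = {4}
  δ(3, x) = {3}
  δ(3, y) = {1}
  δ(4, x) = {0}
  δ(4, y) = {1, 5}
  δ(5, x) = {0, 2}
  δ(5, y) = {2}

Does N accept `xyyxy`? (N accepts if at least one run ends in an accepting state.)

Start: {0}
read x: {0, 1}
read y: {0, 1, 2}
read y: {0, 1, 2, 4}
read x: {0, 1, 4, 5}
read y: {0, 1, 2, 5}
Reachable ∩ accepting = {} — empty.

rejected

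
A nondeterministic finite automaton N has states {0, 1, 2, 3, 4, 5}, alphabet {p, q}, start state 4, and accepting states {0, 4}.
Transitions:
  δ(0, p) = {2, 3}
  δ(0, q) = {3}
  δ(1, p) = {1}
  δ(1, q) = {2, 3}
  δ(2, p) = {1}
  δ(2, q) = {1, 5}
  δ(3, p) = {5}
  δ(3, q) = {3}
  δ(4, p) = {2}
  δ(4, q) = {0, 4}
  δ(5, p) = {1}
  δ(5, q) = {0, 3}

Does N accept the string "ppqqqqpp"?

rejected

Start: {4}
read p: {2}
read p: {1}
read q: {2, 3}
read q: {1, 3, 5}
read q: {0, 2, 3}
read q: {1, 3, 5}
read p: {1, 5}
read p: {1}
Reachable ∩ accepting = {} — empty.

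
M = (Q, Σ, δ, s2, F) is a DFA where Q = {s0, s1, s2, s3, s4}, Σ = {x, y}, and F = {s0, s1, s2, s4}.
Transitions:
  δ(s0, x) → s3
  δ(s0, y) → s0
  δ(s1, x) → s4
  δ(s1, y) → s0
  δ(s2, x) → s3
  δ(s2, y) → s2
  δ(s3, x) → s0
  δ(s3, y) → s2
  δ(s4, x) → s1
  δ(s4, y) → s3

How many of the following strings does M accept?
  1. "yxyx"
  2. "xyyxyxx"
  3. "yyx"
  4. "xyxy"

2

"yxyx": rejected
"xyyxyxx": accepted
"yyx": rejected
"xyxy": accepted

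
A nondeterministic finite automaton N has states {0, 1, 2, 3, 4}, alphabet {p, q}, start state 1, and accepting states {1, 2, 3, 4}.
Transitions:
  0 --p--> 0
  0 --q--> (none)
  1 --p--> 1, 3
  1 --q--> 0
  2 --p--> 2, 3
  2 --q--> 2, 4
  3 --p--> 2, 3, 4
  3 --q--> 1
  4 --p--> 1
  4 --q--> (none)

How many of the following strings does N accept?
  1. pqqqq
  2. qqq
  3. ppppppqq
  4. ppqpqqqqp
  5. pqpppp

3

pqqqq: rejected
qqq: rejected
ppppppqq: accepted
ppqpqqqqp: accepted
pqpppp: accepted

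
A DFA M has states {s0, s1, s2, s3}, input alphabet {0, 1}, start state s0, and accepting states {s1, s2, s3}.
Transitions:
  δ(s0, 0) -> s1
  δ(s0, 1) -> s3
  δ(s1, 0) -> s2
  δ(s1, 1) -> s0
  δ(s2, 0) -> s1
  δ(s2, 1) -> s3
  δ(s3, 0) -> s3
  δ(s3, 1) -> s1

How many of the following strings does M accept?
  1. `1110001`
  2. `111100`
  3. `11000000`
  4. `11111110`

3

`1110001`: rejected
`111100`: accepted
`11000000`: accepted
`11111110`: accepted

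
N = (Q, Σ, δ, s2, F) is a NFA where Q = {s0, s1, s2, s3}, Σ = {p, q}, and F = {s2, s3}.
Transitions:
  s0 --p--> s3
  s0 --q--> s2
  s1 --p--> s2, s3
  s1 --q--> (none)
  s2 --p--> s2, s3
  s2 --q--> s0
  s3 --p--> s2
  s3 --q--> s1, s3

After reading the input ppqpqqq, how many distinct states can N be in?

Start: {s2}
read p: {s2, s3}
read p: {s2, s3}
read q: {s0, s1, s3}
read p: {s2, s3}
read q: {s0, s1, s3}
read q: {s1, s2, s3}
read q: {s0, s1, s3}
Final reachable set {s0, s1, s3} has 3 states.

3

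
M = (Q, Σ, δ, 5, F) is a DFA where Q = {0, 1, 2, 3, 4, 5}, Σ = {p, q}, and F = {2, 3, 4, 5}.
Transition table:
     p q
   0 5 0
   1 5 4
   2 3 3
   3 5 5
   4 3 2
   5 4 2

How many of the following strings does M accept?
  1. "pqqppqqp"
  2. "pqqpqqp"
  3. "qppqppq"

3

"pqqppqqp": accepted
"pqqpqqp": accepted
"qppqppq": accepted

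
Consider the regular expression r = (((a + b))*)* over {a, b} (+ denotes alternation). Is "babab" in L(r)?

Split into 5 pieces b · a · b · a · b; each matches ((a+b))*.

yes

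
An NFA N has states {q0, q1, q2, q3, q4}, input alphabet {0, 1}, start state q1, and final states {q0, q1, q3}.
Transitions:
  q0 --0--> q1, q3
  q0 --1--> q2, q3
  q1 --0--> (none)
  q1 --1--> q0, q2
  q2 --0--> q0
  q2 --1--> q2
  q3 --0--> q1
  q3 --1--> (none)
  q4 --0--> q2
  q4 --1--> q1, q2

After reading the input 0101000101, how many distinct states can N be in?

Start: {q1}
read 0: {}
The reachable set is empty and stays empty for the remaining 9 symbols.
Final reachable set {} has 0 states.

0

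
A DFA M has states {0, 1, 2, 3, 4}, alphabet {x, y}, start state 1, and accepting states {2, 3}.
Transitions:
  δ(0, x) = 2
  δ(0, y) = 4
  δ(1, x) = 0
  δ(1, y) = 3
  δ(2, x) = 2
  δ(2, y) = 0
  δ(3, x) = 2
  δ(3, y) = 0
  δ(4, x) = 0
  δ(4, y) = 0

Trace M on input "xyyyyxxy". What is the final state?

1 --x--> 0
0 --y--> 4
4 --y--> 0
0 --y--> 4
4 --y--> 0
0 --x--> 2
2 --x--> 2
2 --y--> 0

0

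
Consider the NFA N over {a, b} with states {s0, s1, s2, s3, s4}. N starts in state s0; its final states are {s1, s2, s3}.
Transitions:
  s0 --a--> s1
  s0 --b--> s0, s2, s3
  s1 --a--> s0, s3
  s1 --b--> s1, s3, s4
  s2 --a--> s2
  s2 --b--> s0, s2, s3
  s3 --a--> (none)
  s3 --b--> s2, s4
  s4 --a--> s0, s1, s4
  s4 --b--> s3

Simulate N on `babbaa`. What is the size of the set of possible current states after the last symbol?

Start: {s0}
read b: {s0, s2, s3}
read a: {s1, s2}
read b: {s0, s1, s2, s3, s4}
read b: {s0, s1, s2, s3, s4}
read a: {s0, s1, s2, s3, s4}
read a: {s0, s1, s2, s3, s4}
Final reachable set {s0, s1, s2, s3, s4} has 5 states.

5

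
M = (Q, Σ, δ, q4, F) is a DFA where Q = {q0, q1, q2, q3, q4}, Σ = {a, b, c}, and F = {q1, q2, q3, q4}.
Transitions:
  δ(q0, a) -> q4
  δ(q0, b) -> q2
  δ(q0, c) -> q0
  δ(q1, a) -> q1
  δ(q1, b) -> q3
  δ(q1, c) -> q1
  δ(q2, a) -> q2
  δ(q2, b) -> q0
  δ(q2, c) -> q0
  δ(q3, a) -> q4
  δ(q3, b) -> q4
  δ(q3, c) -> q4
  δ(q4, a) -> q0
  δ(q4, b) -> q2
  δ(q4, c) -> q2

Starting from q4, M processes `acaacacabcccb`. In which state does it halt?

q4 --a--> q0
q0 --c--> q0
q0 --a--> q4
q4 --a--> q0
q0 --c--> q0
q0 --a--> q4
q4 --c--> q2
q2 --a--> q2
q2 --b--> q0
q0 --c--> q0
q0 --c--> q0
q0 --c--> q0
q0 --b--> q2

q2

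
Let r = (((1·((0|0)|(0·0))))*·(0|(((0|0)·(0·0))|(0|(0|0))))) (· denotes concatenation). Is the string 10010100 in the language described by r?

Split as 1001010·0: ((1·((0|0)|(0·0))))* matches 1001010 and (0|(((0|0)·(0·0))|(0|(0|0)))) matches 0.

yes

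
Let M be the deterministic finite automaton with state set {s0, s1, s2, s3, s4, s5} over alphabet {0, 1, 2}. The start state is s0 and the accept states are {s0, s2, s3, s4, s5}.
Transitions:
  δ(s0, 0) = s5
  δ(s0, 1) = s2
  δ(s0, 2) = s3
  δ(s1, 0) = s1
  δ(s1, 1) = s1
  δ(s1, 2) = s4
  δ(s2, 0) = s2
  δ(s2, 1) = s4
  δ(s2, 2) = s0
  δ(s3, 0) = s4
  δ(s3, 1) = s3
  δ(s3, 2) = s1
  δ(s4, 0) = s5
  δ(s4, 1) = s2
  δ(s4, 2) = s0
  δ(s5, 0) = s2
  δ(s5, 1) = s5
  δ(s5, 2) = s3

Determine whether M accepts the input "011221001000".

s0 --0--> s5
s5 --1--> s5
s5 --1--> s5
s5 --2--> s3
s3 --2--> s1
s1 --1--> s1
s1 --0--> s1
s1 --0--> s1
s1 --1--> s1
s1 --0--> s1
s1 --0--> s1
s1 --0--> s1
End in state s1, which is not an accepting state.

rejected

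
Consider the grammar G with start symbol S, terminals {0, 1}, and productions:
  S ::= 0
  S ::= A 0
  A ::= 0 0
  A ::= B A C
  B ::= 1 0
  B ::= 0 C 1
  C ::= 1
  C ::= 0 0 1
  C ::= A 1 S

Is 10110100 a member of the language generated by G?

no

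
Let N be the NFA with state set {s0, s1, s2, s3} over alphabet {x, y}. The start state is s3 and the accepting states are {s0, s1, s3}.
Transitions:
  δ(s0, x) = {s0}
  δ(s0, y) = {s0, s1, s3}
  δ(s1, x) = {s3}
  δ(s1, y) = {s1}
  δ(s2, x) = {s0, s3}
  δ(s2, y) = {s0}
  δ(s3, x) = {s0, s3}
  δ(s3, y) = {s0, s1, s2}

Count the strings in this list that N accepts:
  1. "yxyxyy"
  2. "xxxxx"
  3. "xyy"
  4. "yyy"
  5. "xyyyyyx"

5

"yxyxyy": accepted
"xxxxx": accepted
"xyy": accepted
"yyy": accepted
"xyyyyyx": accepted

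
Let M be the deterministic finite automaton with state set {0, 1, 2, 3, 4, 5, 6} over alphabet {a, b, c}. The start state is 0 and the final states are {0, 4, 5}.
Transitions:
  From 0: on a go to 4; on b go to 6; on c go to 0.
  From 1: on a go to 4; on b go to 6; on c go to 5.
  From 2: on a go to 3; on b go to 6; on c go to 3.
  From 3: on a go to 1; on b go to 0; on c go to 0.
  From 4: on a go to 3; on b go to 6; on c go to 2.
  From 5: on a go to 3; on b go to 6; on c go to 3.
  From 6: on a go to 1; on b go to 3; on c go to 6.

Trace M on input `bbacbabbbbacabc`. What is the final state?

0

0 --b--> 6
6 --b--> 3
3 --a--> 1
1 --c--> 5
5 --b--> 6
6 --a--> 1
1 --b--> 6
6 --b--> 3
3 --b--> 0
0 --b--> 6
6 --a--> 1
1 --c--> 5
5 --a--> 3
3 --b--> 0
0 --c--> 0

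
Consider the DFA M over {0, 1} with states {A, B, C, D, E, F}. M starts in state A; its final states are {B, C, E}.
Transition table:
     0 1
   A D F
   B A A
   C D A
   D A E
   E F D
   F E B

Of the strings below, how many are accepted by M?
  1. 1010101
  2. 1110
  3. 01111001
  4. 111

1010101: rejected
1110: rejected
01111001: accepted
111: rejected

1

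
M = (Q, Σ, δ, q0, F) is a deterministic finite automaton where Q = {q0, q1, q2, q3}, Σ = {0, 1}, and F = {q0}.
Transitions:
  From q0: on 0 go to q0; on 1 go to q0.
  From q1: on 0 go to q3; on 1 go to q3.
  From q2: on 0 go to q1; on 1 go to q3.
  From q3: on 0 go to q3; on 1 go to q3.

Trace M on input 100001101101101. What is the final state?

q0 --1--> q0
q0 --0--> q0
q0 --0--> q0
q0 --0--> q0
q0 --0--> q0
q0 --1--> q0
q0 --1--> q0
q0 --0--> q0
q0 --1--> q0
q0 --1--> q0
q0 --0--> q0
q0 --1--> q0
q0 --1--> q0
q0 --0--> q0
q0 --1--> q0

q0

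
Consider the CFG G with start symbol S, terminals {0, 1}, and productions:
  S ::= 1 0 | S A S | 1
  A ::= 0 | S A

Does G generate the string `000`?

no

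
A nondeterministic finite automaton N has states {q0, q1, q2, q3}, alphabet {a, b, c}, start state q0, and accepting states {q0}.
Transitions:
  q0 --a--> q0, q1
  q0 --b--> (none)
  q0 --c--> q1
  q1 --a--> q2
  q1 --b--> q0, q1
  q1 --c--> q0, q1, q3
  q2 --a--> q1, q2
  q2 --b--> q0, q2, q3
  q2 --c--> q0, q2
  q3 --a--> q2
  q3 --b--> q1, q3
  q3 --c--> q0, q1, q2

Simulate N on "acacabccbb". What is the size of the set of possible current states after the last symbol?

4

Start: {q0}
read a: {q0, q1}
read c: {q0, q1, q3}
read a: {q0, q1, q2}
read c: {q0, q1, q2, q3}
read a: {q0, q1, q2}
read b: {q0, q1, q2, q3}
read c: {q0, q1, q2, q3}
read c: {q0, q1, q2, q3}
read b: {q0, q1, q2, q3}
read b: {q0, q1, q2, q3}
Final reachable set {q0, q1, q2, q3} has 4 states.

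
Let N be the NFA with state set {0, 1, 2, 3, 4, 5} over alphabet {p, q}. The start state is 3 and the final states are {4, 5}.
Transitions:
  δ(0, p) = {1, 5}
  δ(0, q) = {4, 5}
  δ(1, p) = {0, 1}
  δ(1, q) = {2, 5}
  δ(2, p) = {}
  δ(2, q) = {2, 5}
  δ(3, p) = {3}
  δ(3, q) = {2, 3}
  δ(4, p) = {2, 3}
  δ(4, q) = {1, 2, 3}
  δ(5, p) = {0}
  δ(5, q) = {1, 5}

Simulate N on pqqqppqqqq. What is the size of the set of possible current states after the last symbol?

Start: {3}
read p: {3}
read q: {2, 3}
read q: {2, 3, 5}
read q: {1, 2, 3, 5}
read p: {0, 1, 3}
read p: {0, 1, 3, 5}
read q: {1, 2, 3, 4, 5}
read q: {1, 2, 3, 5}
read q: {1, 2, 3, 5}
read q: {1, 2, 3, 5}
Final reachable set {1, 2, 3, 5} has 4 states.

4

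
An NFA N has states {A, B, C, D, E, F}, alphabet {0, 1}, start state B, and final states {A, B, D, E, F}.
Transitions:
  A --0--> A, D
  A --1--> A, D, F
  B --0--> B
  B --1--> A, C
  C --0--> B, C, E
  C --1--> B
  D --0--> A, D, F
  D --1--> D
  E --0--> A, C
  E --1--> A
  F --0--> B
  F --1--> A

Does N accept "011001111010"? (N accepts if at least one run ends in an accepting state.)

Start: {B}
read 0: {B}
read 1: {A, C}
read 1: {A, B, D, F}
read 0: {A, B, D, F}
read 0: {A, B, D, F}
read 1: {A, C, D, F}
read 1: {A, B, D, F}
read 1: {A, C, D, F}
read 1: {A, B, D, F}
read 0: {A, B, D, F}
read 1: {A, C, D, F}
read 0: {A, B, C, D, E, F}
Reachable ∩ accepting = {A, B, D, E, F} — nonempty.

accepted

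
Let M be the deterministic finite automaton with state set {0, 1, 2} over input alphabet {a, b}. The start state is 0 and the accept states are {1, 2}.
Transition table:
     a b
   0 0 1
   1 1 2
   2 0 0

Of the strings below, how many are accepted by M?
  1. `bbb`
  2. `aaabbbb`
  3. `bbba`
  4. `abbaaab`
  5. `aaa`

2

`bbb`: rejected
`aaabbbb`: accepted
`bbba`: rejected
`abbaaab`: accepted
`aaa`: rejected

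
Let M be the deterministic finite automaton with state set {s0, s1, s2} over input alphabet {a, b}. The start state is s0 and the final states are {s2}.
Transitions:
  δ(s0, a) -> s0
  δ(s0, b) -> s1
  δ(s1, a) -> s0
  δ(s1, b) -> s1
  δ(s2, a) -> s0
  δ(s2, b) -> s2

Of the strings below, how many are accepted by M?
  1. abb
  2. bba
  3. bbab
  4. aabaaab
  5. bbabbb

abb: rejected
bba: rejected
bbab: rejected
aabaaab: rejected
bbabbb: rejected

0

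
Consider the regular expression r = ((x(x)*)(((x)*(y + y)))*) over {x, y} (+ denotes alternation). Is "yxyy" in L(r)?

no

No split of yxyy into u·v has (x(x)*) matching u and (((x)*(y+y)))* matching v.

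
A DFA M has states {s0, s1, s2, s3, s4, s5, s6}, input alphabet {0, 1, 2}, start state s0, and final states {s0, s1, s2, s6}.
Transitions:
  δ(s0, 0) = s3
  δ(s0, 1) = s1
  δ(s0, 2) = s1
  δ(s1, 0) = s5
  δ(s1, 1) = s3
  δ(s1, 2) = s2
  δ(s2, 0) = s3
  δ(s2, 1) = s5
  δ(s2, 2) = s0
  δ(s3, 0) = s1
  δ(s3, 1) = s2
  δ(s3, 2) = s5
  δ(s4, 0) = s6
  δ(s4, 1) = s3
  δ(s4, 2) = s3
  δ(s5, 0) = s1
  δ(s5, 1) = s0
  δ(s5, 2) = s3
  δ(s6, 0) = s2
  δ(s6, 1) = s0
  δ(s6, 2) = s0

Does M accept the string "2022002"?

s0 --2--> s1
s1 --0--> s5
s5 --2--> s3
s3 --2--> s5
s5 --0--> s1
s1 --0--> s5
s5 --2--> s3
End in state s3, which is not an accepting state.

rejected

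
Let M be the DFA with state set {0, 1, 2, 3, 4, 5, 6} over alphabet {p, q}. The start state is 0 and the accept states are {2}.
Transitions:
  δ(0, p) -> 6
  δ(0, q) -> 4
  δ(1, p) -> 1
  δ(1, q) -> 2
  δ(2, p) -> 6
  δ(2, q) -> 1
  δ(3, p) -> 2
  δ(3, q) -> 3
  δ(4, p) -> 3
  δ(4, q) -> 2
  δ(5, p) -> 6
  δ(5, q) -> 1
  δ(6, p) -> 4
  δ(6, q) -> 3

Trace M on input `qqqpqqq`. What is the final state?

0 --q--> 4
4 --q--> 2
2 --q--> 1
1 --p--> 1
1 --q--> 2
2 --q--> 1
1 --q--> 2

2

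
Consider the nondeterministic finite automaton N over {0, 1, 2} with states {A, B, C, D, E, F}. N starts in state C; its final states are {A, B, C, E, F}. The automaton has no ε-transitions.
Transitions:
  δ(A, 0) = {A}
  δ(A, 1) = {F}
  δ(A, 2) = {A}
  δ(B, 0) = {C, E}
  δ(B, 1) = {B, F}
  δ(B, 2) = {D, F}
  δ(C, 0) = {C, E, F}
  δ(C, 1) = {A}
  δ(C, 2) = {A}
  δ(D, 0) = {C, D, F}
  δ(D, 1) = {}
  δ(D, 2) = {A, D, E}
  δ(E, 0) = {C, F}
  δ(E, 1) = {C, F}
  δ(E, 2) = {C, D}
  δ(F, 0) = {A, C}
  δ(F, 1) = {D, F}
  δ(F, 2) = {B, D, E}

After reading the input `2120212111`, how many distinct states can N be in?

Start: {C}
read 2: {A}
read 1: {F}
read 2: {B, D, E}
read 0: {C, D, E, F}
read 2: {A, B, C, D, E}
read 1: {A, B, C, F}
read 2: {A, B, D, E, F}
read 1: {B, C, D, F}
read 1: {A, B, D, F}
read 1: {B, D, F}
Final reachable set {B, D, F} has 3 states.

3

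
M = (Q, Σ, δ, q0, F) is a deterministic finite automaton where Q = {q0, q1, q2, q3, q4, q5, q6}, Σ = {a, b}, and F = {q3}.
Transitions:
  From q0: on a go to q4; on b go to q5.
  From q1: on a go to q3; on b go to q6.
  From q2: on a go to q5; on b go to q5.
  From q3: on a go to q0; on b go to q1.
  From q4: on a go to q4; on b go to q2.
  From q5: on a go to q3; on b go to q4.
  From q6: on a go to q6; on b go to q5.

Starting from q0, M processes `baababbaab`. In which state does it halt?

q0 --b--> q5
q5 --a--> q3
q3 --a--> q0
q0 --b--> q5
q5 --a--> q3
q3 --b--> q1
q1 --b--> q6
q6 --a--> q6
q6 --a--> q6
q6 --b--> q5

q5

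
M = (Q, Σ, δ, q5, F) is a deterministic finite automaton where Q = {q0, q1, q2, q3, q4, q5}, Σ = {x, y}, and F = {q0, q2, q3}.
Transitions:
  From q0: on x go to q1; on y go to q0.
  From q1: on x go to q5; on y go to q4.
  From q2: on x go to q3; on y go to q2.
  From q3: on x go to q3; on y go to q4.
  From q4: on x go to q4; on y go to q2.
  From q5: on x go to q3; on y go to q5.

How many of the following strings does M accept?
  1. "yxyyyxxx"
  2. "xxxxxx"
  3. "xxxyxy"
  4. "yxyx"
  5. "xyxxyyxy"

3

"yxyyyxxx": accepted
"xxxxxx": accepted
"xxxyxy": accepted
"yxyx": rejected
"xyxxyyxy": rejected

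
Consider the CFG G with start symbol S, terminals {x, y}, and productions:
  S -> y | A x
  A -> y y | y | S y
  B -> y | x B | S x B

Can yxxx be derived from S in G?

no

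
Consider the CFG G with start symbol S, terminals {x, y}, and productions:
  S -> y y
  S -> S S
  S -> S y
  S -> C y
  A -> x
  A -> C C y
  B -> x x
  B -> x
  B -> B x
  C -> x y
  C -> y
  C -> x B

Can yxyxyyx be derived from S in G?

no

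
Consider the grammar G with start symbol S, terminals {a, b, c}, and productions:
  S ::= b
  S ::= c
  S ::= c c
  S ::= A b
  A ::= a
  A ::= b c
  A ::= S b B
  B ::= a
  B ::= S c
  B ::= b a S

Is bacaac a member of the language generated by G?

no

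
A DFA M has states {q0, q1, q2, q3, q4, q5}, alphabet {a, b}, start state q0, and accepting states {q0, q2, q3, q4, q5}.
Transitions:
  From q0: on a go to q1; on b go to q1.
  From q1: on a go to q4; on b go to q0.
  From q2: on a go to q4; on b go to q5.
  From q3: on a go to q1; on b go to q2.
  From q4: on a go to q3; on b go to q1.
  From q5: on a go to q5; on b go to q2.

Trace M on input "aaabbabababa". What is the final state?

q0 --a--> q1
q1 --a--> q4
q4 --a--> q3
q3 --b--> q2
q2 --b--> q5
q5 --a--> q5
q5 --b--> q2
q2 --a--> q4
q4 --b--> q1
q1 --a--> q4
q4 --b--> q1
q1 --a--> q4

q4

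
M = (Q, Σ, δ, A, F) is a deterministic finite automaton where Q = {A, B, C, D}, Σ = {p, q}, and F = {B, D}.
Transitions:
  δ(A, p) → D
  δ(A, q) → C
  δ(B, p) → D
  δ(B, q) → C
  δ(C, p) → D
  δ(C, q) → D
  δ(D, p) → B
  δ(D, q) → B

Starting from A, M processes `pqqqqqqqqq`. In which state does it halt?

D

A --p--> D
D --q--> B
B --q--> C
C --q--> D
D --q--> B
B --q--> C
C --q--> D
D --q--> B
B --q--> C
C --q--> D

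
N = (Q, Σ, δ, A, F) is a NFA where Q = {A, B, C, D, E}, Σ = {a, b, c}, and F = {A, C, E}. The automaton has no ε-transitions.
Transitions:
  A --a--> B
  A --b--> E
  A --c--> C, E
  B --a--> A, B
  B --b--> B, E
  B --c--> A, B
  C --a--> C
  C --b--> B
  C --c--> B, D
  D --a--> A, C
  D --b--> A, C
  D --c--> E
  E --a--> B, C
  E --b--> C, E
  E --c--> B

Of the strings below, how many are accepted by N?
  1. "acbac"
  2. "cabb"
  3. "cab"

3

"acbac": accepted
"cabb": accepted
"cab": accepted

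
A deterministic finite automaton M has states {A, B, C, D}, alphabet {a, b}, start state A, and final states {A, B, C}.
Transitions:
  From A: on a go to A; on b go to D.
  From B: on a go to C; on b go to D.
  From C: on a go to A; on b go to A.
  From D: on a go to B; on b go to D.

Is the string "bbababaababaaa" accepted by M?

accepted

A --b--> D
D --b--> D
D --a--> B
B --b--> D
D --a--> B
B --b--> D
D --a--> B
B --a--> C
C --b--> A
A --a--> A
A --b--> D
D --a--> B
B --a--> C
C --a--> A
End in state A, which is an accepting state.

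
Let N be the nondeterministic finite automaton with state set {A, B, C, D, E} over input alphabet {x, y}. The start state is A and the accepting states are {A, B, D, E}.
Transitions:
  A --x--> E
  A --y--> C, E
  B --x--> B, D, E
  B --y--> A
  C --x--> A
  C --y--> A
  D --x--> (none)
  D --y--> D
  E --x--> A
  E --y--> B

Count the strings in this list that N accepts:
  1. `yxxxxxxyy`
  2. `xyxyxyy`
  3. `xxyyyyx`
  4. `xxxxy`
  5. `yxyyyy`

`yxxxxxxyy`: accepted
`xyxyxyy`: accepted
`xxyyyyx`: accepted
`xxxxy`: accepted
`yxyyyy`: accepted

5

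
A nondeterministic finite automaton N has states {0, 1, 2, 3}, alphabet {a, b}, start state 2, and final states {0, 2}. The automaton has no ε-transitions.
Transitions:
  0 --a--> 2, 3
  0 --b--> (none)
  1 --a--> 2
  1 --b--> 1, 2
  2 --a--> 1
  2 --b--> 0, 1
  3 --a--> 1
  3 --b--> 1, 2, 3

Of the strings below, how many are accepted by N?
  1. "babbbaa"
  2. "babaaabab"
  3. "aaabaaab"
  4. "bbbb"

4

"babbbaa": accepted
"babaaabab": accepted
"aaabaaab": accepted
"bbbb": accepted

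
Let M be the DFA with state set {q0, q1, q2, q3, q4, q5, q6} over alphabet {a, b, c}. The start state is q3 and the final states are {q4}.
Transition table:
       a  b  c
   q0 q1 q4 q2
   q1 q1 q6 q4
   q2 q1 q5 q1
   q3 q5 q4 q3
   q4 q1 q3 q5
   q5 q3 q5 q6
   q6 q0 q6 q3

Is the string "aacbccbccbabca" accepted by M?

q3 --a--> q5
q5 --a--> q3
q3 --c--> q3
q3 --b--> q4
q4 --c--> q5
q5 --c--> q6
q6 --b--> q6
q6 --c--> q3
q3 --c--> q3
q3 --b--> q4
q4 --a--> q1
q1 --b--> q6
q6 --c--> q3
q3 --a--> q5
End in state q5, which is not an accepting state.

rejected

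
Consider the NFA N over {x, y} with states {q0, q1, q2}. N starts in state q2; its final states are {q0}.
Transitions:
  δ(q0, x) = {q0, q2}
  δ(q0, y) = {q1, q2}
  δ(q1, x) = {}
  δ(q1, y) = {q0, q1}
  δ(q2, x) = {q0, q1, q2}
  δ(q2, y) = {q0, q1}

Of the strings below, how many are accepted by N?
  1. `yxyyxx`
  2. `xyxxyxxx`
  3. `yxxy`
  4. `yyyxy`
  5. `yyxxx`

5

`yxyyxx`: accepted
`xyxxyxxx`: accepted
`yxxy`: accepted
`yyyxy`: accepted
`yyxxx`: accepted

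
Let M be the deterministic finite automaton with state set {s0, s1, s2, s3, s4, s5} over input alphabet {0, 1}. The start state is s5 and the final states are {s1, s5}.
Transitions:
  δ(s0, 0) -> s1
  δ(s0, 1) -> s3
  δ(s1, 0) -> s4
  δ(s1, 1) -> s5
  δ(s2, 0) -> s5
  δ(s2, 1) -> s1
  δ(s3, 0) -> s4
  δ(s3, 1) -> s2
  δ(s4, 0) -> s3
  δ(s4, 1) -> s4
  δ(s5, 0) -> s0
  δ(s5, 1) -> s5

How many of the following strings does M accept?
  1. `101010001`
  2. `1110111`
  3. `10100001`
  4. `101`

`101010001`: rejected
`1110111`: accepted
`10100001`: rejected
`101`: rejected

1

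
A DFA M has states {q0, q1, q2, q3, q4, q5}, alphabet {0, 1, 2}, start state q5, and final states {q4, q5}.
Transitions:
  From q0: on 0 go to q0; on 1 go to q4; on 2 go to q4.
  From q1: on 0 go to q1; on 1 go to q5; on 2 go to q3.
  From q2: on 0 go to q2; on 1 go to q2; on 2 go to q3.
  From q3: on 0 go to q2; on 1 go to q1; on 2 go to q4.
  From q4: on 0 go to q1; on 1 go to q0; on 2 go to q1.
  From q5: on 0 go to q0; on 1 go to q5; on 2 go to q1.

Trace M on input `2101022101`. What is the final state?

q5 --2--> q1
q1 --1--> q5
q5 --0--> q0
q0 --1--> q4
q4 --0--> q1
q1 --2--> q3
q3 --2--> q4
q4 --1--> q0
q0 --0--> q0
q0 --1--> q4

q4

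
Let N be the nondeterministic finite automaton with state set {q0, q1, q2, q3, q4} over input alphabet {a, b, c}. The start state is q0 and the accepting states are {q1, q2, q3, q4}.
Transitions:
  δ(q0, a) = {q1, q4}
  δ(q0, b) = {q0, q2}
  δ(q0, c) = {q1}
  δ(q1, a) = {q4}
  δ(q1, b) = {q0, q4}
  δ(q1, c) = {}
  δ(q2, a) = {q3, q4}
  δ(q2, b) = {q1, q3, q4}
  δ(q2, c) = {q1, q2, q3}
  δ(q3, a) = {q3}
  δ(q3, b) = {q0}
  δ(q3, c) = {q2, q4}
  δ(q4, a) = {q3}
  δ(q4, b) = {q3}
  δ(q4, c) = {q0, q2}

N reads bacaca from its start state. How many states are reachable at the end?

Start: {q0}
read b: {q0, q2}
read a: {q1, q3, q4}
read c: {q0, q2, q4}
read a: {q1, q3, q4}
read c: {q0, q2, q4}
read a: {q1, q3, q4}
Final reachable set {q1, q3, q4} has 3 states.

3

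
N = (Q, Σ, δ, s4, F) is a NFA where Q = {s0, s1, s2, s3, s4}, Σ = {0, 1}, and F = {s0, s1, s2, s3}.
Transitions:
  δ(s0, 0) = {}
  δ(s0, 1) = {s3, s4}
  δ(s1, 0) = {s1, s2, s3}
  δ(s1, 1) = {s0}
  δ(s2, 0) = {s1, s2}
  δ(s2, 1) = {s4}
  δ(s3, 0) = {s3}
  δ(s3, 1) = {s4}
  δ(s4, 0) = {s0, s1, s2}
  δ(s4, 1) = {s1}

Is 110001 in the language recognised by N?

Start: {s4}
read 1: {s1}
read 1: {s0}
read 0: {}
The reachable set is empty and stays empty for the remaining 3 symbols.
Reachable ∩ accepting = {} — empty.

rejected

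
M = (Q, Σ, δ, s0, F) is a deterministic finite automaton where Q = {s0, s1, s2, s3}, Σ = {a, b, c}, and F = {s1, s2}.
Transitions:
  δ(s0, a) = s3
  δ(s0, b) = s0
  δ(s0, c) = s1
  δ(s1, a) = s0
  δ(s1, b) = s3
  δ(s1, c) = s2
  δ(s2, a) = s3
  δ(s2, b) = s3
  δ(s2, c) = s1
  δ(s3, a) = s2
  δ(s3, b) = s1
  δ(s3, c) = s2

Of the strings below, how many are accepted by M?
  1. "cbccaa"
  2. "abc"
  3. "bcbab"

"cbccaa": rejected
"abc": accepted
"bcbab": rejected

1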